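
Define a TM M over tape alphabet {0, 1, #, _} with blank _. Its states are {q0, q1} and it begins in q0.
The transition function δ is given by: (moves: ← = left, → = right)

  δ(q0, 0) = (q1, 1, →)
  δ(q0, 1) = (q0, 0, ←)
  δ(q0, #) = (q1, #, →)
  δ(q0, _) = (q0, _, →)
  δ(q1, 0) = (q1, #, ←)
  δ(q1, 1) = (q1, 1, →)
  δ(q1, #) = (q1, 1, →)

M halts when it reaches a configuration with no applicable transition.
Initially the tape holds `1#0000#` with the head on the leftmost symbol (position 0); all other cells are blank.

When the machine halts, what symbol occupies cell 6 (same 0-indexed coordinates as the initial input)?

state=q0 head=0 tape=_[1]#0000#_   (q0,1)→(q0,0,←)
state=q0 head=-1 tape=[_]0#0000#_   (q0,_)→(q0,_,→)
state=q0 head=0 tape=_[0]#0000#_   (q0,0)→(q1,1,→)
state=q1 head=1 tape=_1[#]0000#_   (q1,#)→(q1,1,→)
state=q1 head=2 tape=_11[0]000#_   (q1,0)→(q1,#,←)
state=q1 head=1 tape=_1[1]#000#_   (q1,1)→(q1,1,→)
state=q1 head=2 tape=_11[#]000#_   (q1,#)→(q1,1,→)
state=q1 head=3 tape=_111[0]00#_   (q1,0)→(q1,#,←)
state=q1 head=2 tape=_11[1]#00#_   (q1,1)→(q1,1,→)
state=q1 head=3 tape=_111[#]00#_   (q1,#)→(q1,1,→)
state=q1 head=4 tape=_1111[0]0#_   (q1,0)→(q1,#,←)
state=q1 head=3 tape=_111[1]#0#_   (q1,1)→(q1,1,→)
state=q1 head=4 tape=_1111[#]0#_   (q1,#)→(q1,1,→)
state=q1 head=5 tape=_11111[0]#_   (q1,0)→(q1,#,←)
state=q1 head=4 tape=_1111[1]##_   (q1,1)→(q1,1,→)
state=q1 head=5 tape=_11111[#]#_   (q1,#)→(q1,1,→)
state=q1 head=6 tape=_111111[#]_   (q1,#)→(q1,1,→)
state=q1 head=7 tape=_1111111[_]
Cell 6 holds 1 when M halts.

1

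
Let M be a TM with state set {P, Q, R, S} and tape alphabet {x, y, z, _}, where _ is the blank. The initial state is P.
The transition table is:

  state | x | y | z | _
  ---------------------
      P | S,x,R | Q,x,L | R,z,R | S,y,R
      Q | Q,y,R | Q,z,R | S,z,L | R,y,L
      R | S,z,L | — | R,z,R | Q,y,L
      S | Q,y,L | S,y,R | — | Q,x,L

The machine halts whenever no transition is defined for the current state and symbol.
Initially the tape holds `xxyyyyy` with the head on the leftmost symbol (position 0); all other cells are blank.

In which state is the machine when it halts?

state=P head=0 tape=[x]xyyyyy_   (P,x)→(S,x,R)
state=S head=1 tape=x[x]yyyyy_   (S,x)→(Q,y,L)
state=Q head=0 tape=[x]yyyyyy_   (Q,x)→(Q,y,R)
state=Q head=1 tape=y[y]yyyyy_   (Q,y)→(Q,z,R)
state=Q head=2 tape=yz[y]yyyy_   (Q,y)→(Q,z,R)
state=Q head=3 tape=yzz[y]yyy_   (Q,y)→(Q,z,R)
state=Q head=4 tape=yzzz[y]yy_   (Q,y)→(Q,z,R)
state=Q head=5 tape=yzzzz[y]y_   (Q,y)→(Q,z,R)
state=Q head=6 tape=yzzzzz[y]_   (Q,y)→(Q,z,R)
state=Q head=7 tape=yzzzzzz[_]   (Q,_)→(R,y,L)
state=R head=6 tape=yzzzzz[z]y   (R,z)→(R,z,R)
state=R head=7 tape=yzzzzzz[y]
No transition is defined for (R, y); M halts in state R.

R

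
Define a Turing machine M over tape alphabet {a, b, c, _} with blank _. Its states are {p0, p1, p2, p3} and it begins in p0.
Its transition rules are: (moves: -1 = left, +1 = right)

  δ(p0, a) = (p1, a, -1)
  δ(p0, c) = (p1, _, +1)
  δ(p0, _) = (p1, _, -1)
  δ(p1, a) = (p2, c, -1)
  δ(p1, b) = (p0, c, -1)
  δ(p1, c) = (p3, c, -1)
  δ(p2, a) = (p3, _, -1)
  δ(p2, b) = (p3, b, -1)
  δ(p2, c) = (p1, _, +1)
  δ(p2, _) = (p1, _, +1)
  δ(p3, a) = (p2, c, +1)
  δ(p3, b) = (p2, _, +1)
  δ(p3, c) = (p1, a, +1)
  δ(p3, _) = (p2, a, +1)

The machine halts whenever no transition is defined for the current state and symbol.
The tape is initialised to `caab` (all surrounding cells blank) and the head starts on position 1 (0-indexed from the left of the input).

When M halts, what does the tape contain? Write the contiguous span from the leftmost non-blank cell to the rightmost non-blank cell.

ca__c

p0 | _c[a]ab   read a → write a, move -1, go to p1
p1 | _[c]aab   read c → write c, move -1, go to p3
p3 | [_]caab   read _ → write a, move +1, go to p2
p2 | a[c]aab   read c → write _, move +1, go to p1
p1 | a_[a]ab   read a → write c, move -1, go to p2
p2 | a[_]cab   read _ → write _, move +1, go to p1
p1 | a_[c]ab   read c → write c, move -1, go to p3
p3 | a[_]cab   read _ → write a, move +1, go to p2
p2 | aa[c]ab   read c → write _, move +1, go to p1
p1 | aa_[a]b   read a → write c, move -1, go to p2
p2 | aa[_]cb   read _ → write _, move +1, go to p1
p1 | aa_[c]b   read c → write c, move -1, go to p3
p3 | aa[_]cb   read _ → write a, move +1, go to p2
p2 | aaa[c]b   read c → write _, move +1, go to p1
p1 | aaa_[b]   read b → write c, move -1, go to p0
p0 | aaa[_]c   read _ → write _, move -1, go to p1
p1 | aa[a]_c   read a → write c, move -1, go to p2
p2 | a[a]c_c   read a → write _, move -1, go to p3
p3 | [a]_c_c   read a → write c, move +1, go to p2
p2 | c[_]c_c   read _ → write _, move +1, go to p1
p1 | c_[c]_c   read c → write c, move -1, go to p3
p3 | c[_]c_c   read _ → write a, move +1, go to p2
p2 | ca[c]_c   read c → write _, move +1, go to p1
p1 | ca_[_]c
The non-blank tape span at halt is ca__c.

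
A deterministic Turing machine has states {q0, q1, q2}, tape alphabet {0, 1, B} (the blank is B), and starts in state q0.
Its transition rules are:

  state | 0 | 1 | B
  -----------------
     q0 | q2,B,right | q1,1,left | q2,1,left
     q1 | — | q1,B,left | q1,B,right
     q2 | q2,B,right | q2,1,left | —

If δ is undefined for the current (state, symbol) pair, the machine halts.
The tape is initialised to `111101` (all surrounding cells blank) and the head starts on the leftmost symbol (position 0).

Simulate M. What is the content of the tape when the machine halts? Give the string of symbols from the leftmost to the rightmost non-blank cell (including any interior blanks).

01

state=q0 head=0 tape=B[1]11101   (q0,1)→(q1,1,left)
state=q1 head=-1 tape=[B]111101   (q1,B)→(q1,B,right)
state=q1 head=0 tape=B[1]11101   (q1,1)→(q1,B,left)
state=q1 head=-1 tape=[B]B11101   (q1,B)→(q1,B,right)
state=q1 head=0 tape=B[B]11101   (q1,B)→(q1,B,right)
state=q1 head=1 tape=BB[1]1101   (q1,1)→(q1,B,left)
state=q1 head=0 tape=B[B]B1101   (q1,B)→(q1,B,right)
state=q1 head=1 tape=BB[B]1101   (q1,B)→(q1,B,right)
state=q1 head=2 tape=BBB[1]101   (q1,1)→(q1,B,left)
state=q1 head=1 tape=BB[B]B101   (q1,B)→(q1,B,right)
state=q1 head=2 tape=BBB[B]101   (q1,B)→(q1,B,right)
state=q1 head=3 tape=BBBB[1]01   (q1,1)→(q1,B,left)
state=q1 head=2 tape=BBB[B]B01   (q1,B)→(q1,B,right)
state=q1 head=3 tape=BBBB[B]01   (q1,B)→(q1,B,right)
state=q1 head=4 tape=BBBBB[0]1
The non-blank tape span at halt is 01.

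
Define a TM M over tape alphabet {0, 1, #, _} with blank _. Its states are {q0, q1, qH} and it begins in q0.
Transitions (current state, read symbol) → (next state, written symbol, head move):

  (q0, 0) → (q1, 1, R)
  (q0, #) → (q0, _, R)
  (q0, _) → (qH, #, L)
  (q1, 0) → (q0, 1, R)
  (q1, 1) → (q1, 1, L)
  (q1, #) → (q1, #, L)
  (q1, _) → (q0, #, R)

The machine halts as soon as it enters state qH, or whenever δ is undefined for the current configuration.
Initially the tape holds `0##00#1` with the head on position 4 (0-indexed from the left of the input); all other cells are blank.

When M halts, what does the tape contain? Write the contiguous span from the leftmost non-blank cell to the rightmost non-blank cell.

q0 | 0##0[0]#1   read 0 → write 1, move R, go to q1
q1 | 0##01[#]1   read # → write #, move L, go to q1
q1 | 0##0[1]#1   read 1 → write 1, move L, go to q1
q1 | 0##[0]1#1   read 0 → write 1, move R, go to q0
q0 | 0##1[1]#1
The non-blank tape span at halt is 0##11#1.

0##11#1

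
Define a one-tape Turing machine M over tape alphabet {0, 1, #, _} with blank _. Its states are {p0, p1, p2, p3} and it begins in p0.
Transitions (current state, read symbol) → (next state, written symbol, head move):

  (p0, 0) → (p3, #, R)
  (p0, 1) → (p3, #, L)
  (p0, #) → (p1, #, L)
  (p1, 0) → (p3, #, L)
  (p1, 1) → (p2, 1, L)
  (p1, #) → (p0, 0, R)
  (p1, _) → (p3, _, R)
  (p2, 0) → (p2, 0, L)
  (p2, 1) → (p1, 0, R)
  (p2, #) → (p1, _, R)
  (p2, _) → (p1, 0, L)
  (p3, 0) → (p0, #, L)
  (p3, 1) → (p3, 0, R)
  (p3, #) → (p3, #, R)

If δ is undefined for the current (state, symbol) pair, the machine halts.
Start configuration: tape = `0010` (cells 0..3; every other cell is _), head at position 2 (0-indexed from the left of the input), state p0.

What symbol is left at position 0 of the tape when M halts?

p0 | 00[1]0_   read 1 → write #, move L, go to p3
p3 | 0[0]#0_   read 0 → write #, move L, go to p0
p0 | [0]##0_   read 0 → write #, move R, go to p3
p3 | #[#]#0_   read # → write #, move R, go to p3
p3 | ##[#]0_   read # → write #, move R, go to p3
p3 | ###[0]_   read 0 → write #, move L, go to p0
p0 | ##[#]#_   read # → write #, move L, go to p1
p1 | #[#]##_   read # → write 0, move R, go to p0
p0 | #0[#]#_   read # → write #, move L, go to p1
p1 | #[0]##_   read 0 → write #, move L, go to p3
p3 | [#]###_   read # → write #, move R, go to p3
p3 | #[#]##_   read # → write #, move R, go to p3
p3 | ##[#]#_   read # → write #, move R, go to p3
p3 | ###[#]_   read # → write #, move R, go to p3
p3 | ####[_]
Cell 0 holds # when M halts.

#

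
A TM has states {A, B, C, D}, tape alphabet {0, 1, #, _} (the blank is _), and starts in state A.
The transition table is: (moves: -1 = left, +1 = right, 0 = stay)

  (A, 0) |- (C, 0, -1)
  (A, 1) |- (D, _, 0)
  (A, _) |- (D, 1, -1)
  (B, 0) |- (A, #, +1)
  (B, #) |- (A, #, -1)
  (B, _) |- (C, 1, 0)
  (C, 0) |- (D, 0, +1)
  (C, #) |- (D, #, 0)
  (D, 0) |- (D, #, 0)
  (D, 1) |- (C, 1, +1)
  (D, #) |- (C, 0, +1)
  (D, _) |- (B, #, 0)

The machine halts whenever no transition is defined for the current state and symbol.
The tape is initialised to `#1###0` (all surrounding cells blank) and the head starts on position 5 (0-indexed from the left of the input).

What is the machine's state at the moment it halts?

C

A | #1###[0]__   read 0 → write 0, move -1, go to C
C | #1##[#]0__   read # → write #, move 0, go to D
D | #1##[#]0__   read # → write 0, move +1, go to C
C | #1##0[0]__   read 0 → write 0, move +1, go to D
D | #1##00[_]_   read _ → write #, move 0, go to B
B | #1##00[#]_   read # → write #, move -1, go to A
A | #1##0[0]#_   read 0 → write 0, move -1, go to C
C | #1##[0]0#_   read 0 → write 0, move +1, go to D
D | #1##0[0]#_   read 0 → write #, move 0, go to D
D | #1##0[#]#_   read # → write 0, move +1, go to C
C | #1##00[#]_   read # → write #, move 0, go to D
D | #1##00[#]_   read # → write 0, move +1, go to C
C | #1##000[_]
No transition is defined for (C, _); M halts in state C.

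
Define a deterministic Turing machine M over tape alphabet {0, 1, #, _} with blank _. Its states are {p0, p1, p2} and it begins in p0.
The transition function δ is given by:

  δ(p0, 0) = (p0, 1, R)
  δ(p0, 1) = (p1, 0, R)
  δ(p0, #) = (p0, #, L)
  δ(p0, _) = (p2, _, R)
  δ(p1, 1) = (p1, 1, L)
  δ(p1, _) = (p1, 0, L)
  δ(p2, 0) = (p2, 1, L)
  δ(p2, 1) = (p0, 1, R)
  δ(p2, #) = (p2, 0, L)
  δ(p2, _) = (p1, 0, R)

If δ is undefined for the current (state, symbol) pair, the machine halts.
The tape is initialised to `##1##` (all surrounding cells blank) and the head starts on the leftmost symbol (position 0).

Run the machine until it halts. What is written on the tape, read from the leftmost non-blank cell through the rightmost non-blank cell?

00#1##

p0 | _[#]#1##   read # → write #, move L, go to p0
p0 | [_]##1##   read _ → write _, move R, go to p2
p2 | _[#]#1##   read # → write 0, move L, go to p2
p2 | [_]0#1##   read _ → write 0, move R, go to p1
p1 | 0[0]#1##
The non-blank tape span at halt is 00#1##.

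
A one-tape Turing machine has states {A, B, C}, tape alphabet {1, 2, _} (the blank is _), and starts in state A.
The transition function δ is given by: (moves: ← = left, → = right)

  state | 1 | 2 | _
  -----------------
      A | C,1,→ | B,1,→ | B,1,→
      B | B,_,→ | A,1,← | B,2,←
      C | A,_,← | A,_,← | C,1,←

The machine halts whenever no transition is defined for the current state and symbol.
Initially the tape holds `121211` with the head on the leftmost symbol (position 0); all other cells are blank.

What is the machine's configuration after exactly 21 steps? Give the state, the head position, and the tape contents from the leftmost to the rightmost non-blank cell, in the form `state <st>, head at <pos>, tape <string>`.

state B, head at 3, tape 1__1_222

A | _[1]21211_   read 1 → write 1, move →, go to C
C | _1[2]1211_   read 2 → write _, move ←, go to A
A | _[1]_1211_   read 1 → write 1, move →, go to C
C | _1[_]1211_   read _ → write 1, move ←, go to C
C | _[1]11211_   read 1 → write _, move ←, go to A
A | [_]_11211_   read _ → write 1, move →, go to B
B | 1[_]11211_   read _ → write 2, move ←, go to B
B | [1]211211_   read 1 → write _, move →, go to B
B | _[2]11211_   read 2 → write 1, move ←, go to A
A | [_]111211_   read _ → write 1, move →, go to B
B | 1[1]11211_   read 1 → write _, move →, go to B
B | 1_[1]1211_   read 1 → write _, move →, go to B
B | 1__[1]211_   read 1 → write _, move →, go to B
B | 1___[2]11_   read 2 → write 1, move ←, go to A
A | 1__[_]111_   read _ → write 1, move →, go to B
B | 1__1[1]11_   read 1 → write _, move →, go to B
B | 1__1_[1]1_   read 1 → write _, move →, go to B
B | 1__1__[1]_   read 1 → write _, move →, go to B
B | 1__1___[_]   read _ → write 2, move ←, go to B
B | 1__1__[_]2   read _ → write 2, move ←, go to B
B | 1__1_[_]22   read _ → write 2, move ←, go to B
B | 1__1[_]222
After 21 steps: state B, head at 3, tape 1__1_222.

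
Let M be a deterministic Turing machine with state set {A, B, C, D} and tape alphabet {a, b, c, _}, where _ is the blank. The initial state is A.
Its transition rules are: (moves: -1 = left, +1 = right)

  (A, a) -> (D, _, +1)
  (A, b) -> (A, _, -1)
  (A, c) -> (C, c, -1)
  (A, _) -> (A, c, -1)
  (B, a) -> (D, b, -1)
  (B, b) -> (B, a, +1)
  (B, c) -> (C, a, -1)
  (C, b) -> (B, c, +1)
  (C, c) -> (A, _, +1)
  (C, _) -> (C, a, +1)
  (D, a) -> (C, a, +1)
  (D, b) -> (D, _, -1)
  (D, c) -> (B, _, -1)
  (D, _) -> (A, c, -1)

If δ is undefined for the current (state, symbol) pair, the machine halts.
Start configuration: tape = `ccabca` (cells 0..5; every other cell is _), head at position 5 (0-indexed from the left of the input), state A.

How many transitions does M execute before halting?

9

state=A head=5 tape=ccabc[a]_   (A,a)→(D,_,+1)
state=D head=6 tape=ccabc_[_]   (D,_)→(A,c,-1)
state=A head=5 tape=ccabc[_]c   (A,_)→(A,c,-1)
state=A head=4 tape=ccab[c]cc   (A,c)→(C,c,-1)
state=C head=3 tape=cca[b]ccc   (C,b)→(B,c,+1)
state=B head=4 tape=ccac[c]cc   (B,c)→(C,a,-1)
state=C head=3 tape=cca[c]acc   (C,c)→(A,_,+1)
state=A head=4 tape=cca_[a]cc   (A,a)→(D,_,+1)
state=D head=5 tape=cca__[c]c   (D,c)→(B,_,-1)
state=B head=4 tape=cca_[_]_c
M halts after 9 transitions.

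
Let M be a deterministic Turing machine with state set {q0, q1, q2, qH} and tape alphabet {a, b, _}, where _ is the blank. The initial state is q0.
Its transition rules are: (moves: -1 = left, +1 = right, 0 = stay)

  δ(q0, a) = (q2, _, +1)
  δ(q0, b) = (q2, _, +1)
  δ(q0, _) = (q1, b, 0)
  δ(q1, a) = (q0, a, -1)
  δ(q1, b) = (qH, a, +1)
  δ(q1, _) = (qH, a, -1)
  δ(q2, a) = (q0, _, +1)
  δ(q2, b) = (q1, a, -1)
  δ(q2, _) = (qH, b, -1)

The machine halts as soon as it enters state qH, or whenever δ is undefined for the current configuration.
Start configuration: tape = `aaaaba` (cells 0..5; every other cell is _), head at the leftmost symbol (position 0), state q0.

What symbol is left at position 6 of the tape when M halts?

state=q0 head=0 tape=[a]aaaba__   (q0,a)→(q2,_,+1)
state=q2 head=1 tape=_[a]aaba__   (q2,a)→(q0,_,+1)
state=q0 head=2 tape=__[a]aba__   (q0,a)→(q2,_,+1)
state=q2 head=3 tape=___[a]ba__   (q2,a)→(q0,_,+1)
state=q0 head=4 tape=____[b]a__   (q0,b)→(q2,_,+1)
state=q2 head=5 tape=_____[a]__   (q2,a)→(q0,_,+1)
state=q0 head=6 tape=______[_]_   (q0,_)→(q1,b,0)
state=q1 head=6 tape=______[b]_   (q1,b)→(qH,a,+1)
state=qH head=7 tape=______a[_]
Cell 6 holds a when M halts.

a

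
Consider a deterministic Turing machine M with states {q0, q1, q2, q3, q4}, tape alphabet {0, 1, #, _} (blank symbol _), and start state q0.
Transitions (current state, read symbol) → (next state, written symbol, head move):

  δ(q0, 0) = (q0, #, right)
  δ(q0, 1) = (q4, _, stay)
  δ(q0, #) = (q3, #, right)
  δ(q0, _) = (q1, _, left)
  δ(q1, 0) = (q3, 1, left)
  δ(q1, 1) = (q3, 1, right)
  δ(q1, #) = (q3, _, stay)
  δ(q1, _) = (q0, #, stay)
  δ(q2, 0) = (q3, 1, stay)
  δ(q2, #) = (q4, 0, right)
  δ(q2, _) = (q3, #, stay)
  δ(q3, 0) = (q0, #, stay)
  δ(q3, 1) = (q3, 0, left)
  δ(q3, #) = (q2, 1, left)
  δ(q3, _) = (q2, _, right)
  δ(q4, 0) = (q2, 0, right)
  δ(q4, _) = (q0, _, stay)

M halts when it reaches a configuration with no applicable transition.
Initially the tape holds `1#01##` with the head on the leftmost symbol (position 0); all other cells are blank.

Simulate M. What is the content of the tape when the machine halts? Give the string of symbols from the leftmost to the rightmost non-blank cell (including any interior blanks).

#_001##

state=q0 head=0 tape=_[1]#01##   (q0,1)→(q4,_,stay)
state=q4 head=0 tape=_[_]#01##   (q4,_)→(q0,_,stay)
state=q0 head=0 tape=_[_]#01##   (q0,_)→(q1,_,left)
state=q1 head=-1 tape=[_]_#01##   (q1,_)→(q0,#,stay)
state=q0 head=-1 tape=[#]_#01##   (q0,#)→(q3,#,right)
state=q3 head=0 tape=#[_]#01##   (q3,_)→(q2,_,right)
state=q2 head=1 tape=#_[#]01##   (q2,#)→(q4,0,right)
state=q4 head=2 tape=#_0[0]1##   (q4,0)→(q2,0,right)
state=q2 head=3 tape=#_00[1]##
The non-blank tape span at halt is #_001##.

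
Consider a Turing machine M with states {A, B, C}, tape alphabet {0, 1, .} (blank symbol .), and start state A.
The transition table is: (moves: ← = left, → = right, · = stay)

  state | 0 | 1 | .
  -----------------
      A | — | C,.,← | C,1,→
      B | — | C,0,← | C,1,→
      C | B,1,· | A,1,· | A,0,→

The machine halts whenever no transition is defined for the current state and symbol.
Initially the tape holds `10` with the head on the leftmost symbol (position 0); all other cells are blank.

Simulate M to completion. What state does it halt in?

A

A | ..[1]0   read 1 → write ., move ←, go to C
C | .[.].0   read . → write 0, move →, go to A
A | .0[.]0   read . → write 1, move →, go to C
C | .01[0]   read 0 → write 1, move ·, go to B
B | .01[1]   read 1 → write 0, move ←, go to C
C | .0[1]0   read 1 → write 1, move ·, go to A
A | .0[1]0   read 1 → write ., move ←, go to C
C | .[0].0   read 0 → write 1, move ·, go to B
B | .[1].0   read 1 → write 0, move ←, go to C
C | [.]0.0   read . → write 0, move →, go to A
A | 0[0].0
No transition is defined for (A, 0); M halts in state A.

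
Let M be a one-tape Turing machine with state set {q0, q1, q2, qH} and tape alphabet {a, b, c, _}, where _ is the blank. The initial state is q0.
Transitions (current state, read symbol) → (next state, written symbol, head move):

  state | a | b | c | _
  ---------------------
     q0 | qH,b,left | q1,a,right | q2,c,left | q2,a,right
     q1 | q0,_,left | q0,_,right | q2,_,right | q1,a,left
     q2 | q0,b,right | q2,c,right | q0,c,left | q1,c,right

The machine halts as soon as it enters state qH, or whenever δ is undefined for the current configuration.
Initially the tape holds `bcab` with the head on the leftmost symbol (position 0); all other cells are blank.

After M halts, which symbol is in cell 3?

_

state=q0 head=0 tape=_[b]cab_   (q0,b)→(q1,a,right)
state=q1 head=1 tape=_a[c]ab_   (q1,c)→(q2,_,right)
state=q2 head=2 tape=_a_[a]b_   (q2,a)→(q0,b,right)
state=q0 head=3 tape=_a_b[b]_   (q0,b)→(q1,a,right)
state=q1 head=4 tape=_a_ba[_]   (q1,_)→(q1,a,left)
state=q1 head=3 tape=_a_b[a]a   (q1,a)→(q0,_,left)
state=q0 head=2 tape=_a_[b]_a   (q0,b)→(q1,a,right)
state=q1 head=3 tape=_a_a[_]a   (q1,_)→(q1,a,left)
state=q1 head=2 tape=_a_[a]aa   (q1,a)→(q0,_,left)
state=q0 head=1 tape=_a[_]_aa   (q0,_)→(q2,a,right)
state=q2 head=2 tape=_aa[_]aa   (q2,_)→(q1,c,right)
state=q1 head=3 tape=_aac[a]a   (q1,a)→(q0,_,left)
state=q0 head=2 tape=_aa[c]_a   (q0,c)→(q2,c,left)
state=q2 head=1 tape=_a[a]c_a   (q2,a)→(q0,b,right)
state=q0 head=2 tape=_ab[c]_a   (q0,c)→(q2,c,left)
state=q2 head=1 tape=_a[b]c_a   (q2,b)→(q2,c,right)
state=q2 head=2 tape=_ac[c]_a   (q2,c)→(q0,c,left)
state=q0 head=1 tape=_a[c]c_a   (q0,c)→(q2,c,left)
state=q2 head=0 tape=_[a]cc_a   (q2,a)→(q0,b,right)
state=q0 head=1 tape=_b[c]c_a   (q0,c)→(q2,c,left)
state=q2 head=0 tape=_[b]cc_a   (q2,b)→(q2,c,right)
state=q2 head=1 tape=_c[c]c_a   (q2,c)→(q0,c,left)
state=q0 head=0 tape=_[c]cc_a   (q0,c)→(q2,c,left)
state=q2 head=-1 tape=[_]ccc_a   (q2,_)→(q1,c,right)
state=q1 head=0 tape=c[c]cc_a   (q1,c)→(q2,_,right)
state=q2 head=1 tape=c_[c]c_a   (q2,c)→(q0,c,left)
state=q0 head=0 tape=c[_]cc_a   (q0,_)→(q2,a,right)
state=q2 head=1 tape=ca[c]c_a   (q2,c)→(q0,c,left)
state=q0 head=0 tape=c[a]cc_a   (q0,a)→(qH,b,left)
state=qH head=-1 tape=[c]bcc_a
Cell 3 holds _ when M halts.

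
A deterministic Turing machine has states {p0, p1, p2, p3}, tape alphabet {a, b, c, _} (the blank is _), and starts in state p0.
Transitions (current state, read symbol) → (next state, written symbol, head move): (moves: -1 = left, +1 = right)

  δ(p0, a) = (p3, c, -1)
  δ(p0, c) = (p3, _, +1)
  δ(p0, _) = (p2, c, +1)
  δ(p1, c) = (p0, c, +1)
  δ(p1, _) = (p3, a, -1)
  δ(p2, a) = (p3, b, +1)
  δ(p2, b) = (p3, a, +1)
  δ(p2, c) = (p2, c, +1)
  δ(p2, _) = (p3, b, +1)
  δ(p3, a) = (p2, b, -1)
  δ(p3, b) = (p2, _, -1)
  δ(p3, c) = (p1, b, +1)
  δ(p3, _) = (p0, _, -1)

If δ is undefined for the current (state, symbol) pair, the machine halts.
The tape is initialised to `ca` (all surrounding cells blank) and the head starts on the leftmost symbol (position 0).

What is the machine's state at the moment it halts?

state=p0 head=0 tape=__[c]a_   (p0,c)→(p3,_,+1)
state=p3 head=1 tape=___[a]_   (p3,a)→(p2,b,-1)
state=p2 head=0 tape=__[_]b_   (p2,_)→(p3,b,+1)
state=p3 head=1 tape=__b[b]_   (p3,b)→(p2,_,-1)
state=p2 head=0 tape=__[b]__   (p2,b)→(p3,a,+1)
state=p3 head=1 tape=__a[_]_   (p3,_)→(p0,_,-1)
state=p0 head=0 tape=__[a]__   (p0,a)→(p3,c,-1)
state=p3 head=-1 tape=_[_]c__   (p3,_)→(p0,_,-1)
state=p0 head=-2 tape=[_]_c__   (p0,_)→(p2,c,+1)
state=p2 head=-1 tape=c[_]c__   (p2,_)→(p3,b,+1)
state=p3 head=0 tape=cb[c]__   (p3,c)→(p1,b,+1)
state=p1 head=1 tape=cbb[_]_   (p1,_)→(p3,a,-1)
state=p3 head=0 tape=cb[b]a_   (p3,b)→(p2,_,-1)
state=p2 head=-1 tape=c[b]_a_   (p2,b)→(p3,a,+1)
state=p3 head=0 tape=ca[_]a_   (p3,_)→(p0,_,-1)
state=p0 head=-1 tape=c[a]_a_   (p0,a)→(p3,c,-1)
state=p3 head=-2 tape=[c]c_a_   (p3,c)→(p1,b,+1)
state=p1 head=-1 tape=b[c]_a_   (p1,c)→(p0,c,+1)
state=p0 head=0 tape=bc[_]a_   (p0,_)→(p2,c,+1)
state=p2 head=1 tape=bcc[a]_   (p2,a)→(p3,b,+1)
state=p3 head=2 tape=bccb[_]   (p3,_)→(p0,_,-1)
state=p0 head=1 tape=bcc[b]_
No transition is defined for (p0, b); M halts in state p0.

p0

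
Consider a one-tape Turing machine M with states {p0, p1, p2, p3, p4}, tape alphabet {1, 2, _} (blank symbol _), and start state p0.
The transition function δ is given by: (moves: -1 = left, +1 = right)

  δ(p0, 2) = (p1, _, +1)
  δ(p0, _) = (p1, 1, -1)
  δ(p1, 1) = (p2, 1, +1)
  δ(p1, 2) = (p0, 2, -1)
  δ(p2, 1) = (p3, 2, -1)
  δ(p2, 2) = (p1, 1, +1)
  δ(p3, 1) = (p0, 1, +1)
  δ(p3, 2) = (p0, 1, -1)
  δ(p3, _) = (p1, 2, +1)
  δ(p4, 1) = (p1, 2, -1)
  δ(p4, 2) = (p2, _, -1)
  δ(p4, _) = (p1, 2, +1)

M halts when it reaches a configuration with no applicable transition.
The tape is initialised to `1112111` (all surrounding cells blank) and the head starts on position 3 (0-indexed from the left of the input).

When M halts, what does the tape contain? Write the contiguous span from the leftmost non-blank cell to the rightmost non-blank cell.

111_1_1

p0 | 111[2]111_   read 2 → write _, move +1, go to p1
p1 | 111_[1]11_   read 1 → write 1, move +1, go to p2
p2 | 111_1[1]1_   read 1 → write 2, move -1, go to p3
p3 | 111_[1]21_   read 1 → write 1, move +1, go to p0
p0 | 111_1[2]1_   read 2 → write _, move +1, go to p1
p1 | 111_1_[1]_   read 1 → write 1, move +1, go to p2
p2 | 111_1_1[_]
The non-blank tape span at halt is 111_1_1.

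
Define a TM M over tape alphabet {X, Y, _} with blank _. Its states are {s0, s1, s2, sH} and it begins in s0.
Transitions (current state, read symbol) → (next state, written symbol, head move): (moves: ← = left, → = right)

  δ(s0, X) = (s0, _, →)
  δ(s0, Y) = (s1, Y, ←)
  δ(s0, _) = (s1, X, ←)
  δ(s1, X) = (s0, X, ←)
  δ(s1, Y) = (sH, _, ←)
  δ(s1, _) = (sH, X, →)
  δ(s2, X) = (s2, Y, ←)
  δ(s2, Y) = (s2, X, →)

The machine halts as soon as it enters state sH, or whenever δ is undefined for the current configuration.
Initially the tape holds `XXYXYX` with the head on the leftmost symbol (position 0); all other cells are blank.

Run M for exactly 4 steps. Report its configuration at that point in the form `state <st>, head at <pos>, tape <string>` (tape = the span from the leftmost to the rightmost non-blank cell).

s0 | [X]XYXYX   read X → write _, move →, go to s0
s0 | _[X]YXYX   read X → write _, move →, go to s0
s0 | __[Y]XYX   read Y → write Y, move ←, go to s1
s1 | _[_]YXYX   read _ → write X, move →, go to sH
sH | _X[Y]XYX
After 4 steps: state sH, head at 2, tape XYXYX.

state sH, head at 2, tape XYXYX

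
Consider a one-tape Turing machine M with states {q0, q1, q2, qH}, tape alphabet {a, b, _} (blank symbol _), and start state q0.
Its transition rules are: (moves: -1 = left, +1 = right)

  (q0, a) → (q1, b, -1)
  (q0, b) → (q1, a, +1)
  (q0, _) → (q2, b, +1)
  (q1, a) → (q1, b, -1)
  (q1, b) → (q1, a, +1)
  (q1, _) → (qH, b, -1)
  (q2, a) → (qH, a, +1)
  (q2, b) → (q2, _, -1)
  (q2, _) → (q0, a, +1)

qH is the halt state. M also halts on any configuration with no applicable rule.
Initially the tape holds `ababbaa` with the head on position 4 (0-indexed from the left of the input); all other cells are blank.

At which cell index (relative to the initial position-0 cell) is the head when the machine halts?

state=q0 head=4 tape=abab[b]aa_   (q0,b)→(q1,a,+1)
state=q1 head=5 tape=ababa[a]a_   (q1,a)→(q1,b,-1)
state=q1 head=4 tape=abab[a]ba_   (q1,a)→(q1,b,-1)
state=q1 head=3 tape=aba[b]bba_   (q1,b)→(q1,a,+1)
state=q1 head=4 tape=abaa[b]ba_   (q1,b)→(q1,a,+1)
state=q1 head=5 tape=abaaa[b]a_   (q1,b)→(q1,a,+1)
state=q1 head=6 tape=abaaaa[a]_   (q1,a)→(q1,b,-1)
state=q1 head=5 tape=abaaa[a]b_   (q1,a)→(q1,b,-1)
state=q1 head=4 tape=abaa[a]bb_   (q1,a)→(q1,b,-1)
state=q1 head=3 tape=aba[a]bbb_   (q1,a)→(q1,b,-1)
state=q1 head=2 tape=ab[a]bbbb_   (q1,a)→(q1,b,-1)
state=q1 head=1 tape=a[b]bbbbb_   (q1,b)→(q1,a,+1)
state=q1 head=2 tape=aa[b]bbbb_   (q1,b)→(q1,a,+1)
state=q1 head=3 tape=aaa[b]bbb_   (q1,b)→(q1,a,+1)
state=q1 head=4 tape=aaaa[b]bb_   (q1,b)→(q1,a,+1)
state=q1 head=5 tape=aaaaa[b]b_   (q1,b)→(q1,a,+1)
state=q1 head=6 tape=aaaaaa[b]_   (q1,b)→(q1,a,+1)
state=q1 head=7 tape=aaaaaaa[_]   (q1,_)→(qH,b,-1)
state=qH head=6 tape=aaaaaa[a]b
At halt the head is at cell 6.

6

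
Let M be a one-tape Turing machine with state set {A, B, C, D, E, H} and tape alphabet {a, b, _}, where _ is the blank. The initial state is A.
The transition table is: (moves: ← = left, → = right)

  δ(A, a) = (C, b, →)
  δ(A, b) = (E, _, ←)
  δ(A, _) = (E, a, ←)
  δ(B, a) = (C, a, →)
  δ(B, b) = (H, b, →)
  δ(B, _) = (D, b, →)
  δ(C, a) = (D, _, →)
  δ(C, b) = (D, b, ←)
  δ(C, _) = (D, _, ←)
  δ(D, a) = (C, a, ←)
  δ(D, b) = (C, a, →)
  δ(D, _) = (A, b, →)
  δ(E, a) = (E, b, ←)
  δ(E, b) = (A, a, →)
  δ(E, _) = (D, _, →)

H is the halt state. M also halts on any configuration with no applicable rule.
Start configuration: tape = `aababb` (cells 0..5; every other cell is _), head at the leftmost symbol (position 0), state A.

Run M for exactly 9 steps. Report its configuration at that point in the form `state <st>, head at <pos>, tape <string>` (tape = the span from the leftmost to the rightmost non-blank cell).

state=A head=0 tape=[a]ababb   (A,a)→(C,b,→)
state=C head=1 tape=b[a]babb   (C,a)→(D,_,→)
state=D head=2 tape=b_[b]abb   (D,b)→(C,a,→)
state=C head=3 tape=b_a[a]bb   (C,a)→(D,_,→)
state=D head=4 tape=b_a_[b]b   (D,b)→(C,a,→)
state=C head=5 tape=b_a_a[b]   (C,b)→(D,b,←)
state=D head=4 tape=b_a_[a]b   (D,a)→(C,a,←)
state=C head=3 tape=b_a[_]ab   (C,_)→(D,_,←)
state=D head=2 tape=b_[a]_ab   (D,a)→(C,a,←)
state=C head=1 tape=b[_]a_ab
After 9 steps: state C, head at 1, tape b_a_ab.

state C, head at 1, tape b_a_ab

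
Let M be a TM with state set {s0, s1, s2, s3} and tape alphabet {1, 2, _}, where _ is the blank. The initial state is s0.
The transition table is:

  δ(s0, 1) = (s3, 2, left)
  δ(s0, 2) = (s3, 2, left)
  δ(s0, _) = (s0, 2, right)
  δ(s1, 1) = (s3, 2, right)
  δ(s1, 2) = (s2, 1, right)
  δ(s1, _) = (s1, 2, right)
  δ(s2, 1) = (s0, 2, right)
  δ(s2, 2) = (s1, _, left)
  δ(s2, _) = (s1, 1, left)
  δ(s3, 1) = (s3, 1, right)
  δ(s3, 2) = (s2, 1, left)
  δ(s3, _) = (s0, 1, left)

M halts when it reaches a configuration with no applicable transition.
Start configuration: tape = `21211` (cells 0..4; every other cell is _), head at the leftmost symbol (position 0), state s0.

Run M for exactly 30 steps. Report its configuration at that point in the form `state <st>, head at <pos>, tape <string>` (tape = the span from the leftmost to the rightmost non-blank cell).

state=s0 head=0 tape=_____[2]1211   (s0,2)→(s3,2,left)
state=s3 head=-1 tape=____[_]21211   (s3,_)→(s0,1,left)
state=s0 head=-2 tape=___[_]121211   (s0,_)→(s0,2,right)
state=s0 head=-1 tape=___2[1]21211   (s0,1)→(s3,2,left)
state=s3 head=-2 tape=___[2]221211   (s3,2)→(s2,1,left)
state=s2 head=-3 tape=__[_]1221211   (s2,_)→(s1,1,left)
state=s1 head=-4 tape=_[_]11221211   (s1,_)→(s1,2,right)
state=s1 head=-3 tape=_2[1]1221211   (s1,1)→(s3,2,right)
state=s3 head=-2 tape=_22[1]221211   (s3,1)→(s3,1,right)
state=s3 head=-1 tape=_221[2]21211   (s3,2)→(s2,1,left)
state=s2 head=-2 tape=_22[1]121211   (s2,1)→(s0,2,right)
state=s0 head=-1 tape=_222[1]21211   (s0,1)→(s3,2,left)
state=s3 head=-2 tape=_22[2]221211   (s3,2)→(s2,1,left)
state=s2 head=-3 tape=_2[2]1221211   (s2,2)→(s1,_,left)
state=s1 head=-4 tape=_[2]_1221211   (s1,2)→(s2,1,right)
state=s2 head=-3 tape=_1[_]1221211   (s2,_)→(s1,1,left)
state=s1 head=-4 tape=_[1]11221211   (s1,1)→(s3,2,right)
state=s3 head=-3 tape=_2[1]1221211   (s3,1)→(s3,1,right)
state=s3 head=-2 tape=_21[1]221211   (s3,1)→(s3,1,right)
state=s3 head=-1 tape=_211[2]21211   (s3,2)→(s2,1,left)
state=s2 head=-2 tape=_21[1]121211   (s2,1)→(s0,2,right)
state=s0 head=-1 tape=_212[1]21211   (s0,1)→(s3,2,left)
state=s3 head=-2 tape=_21[2]221211   (s3,2)→(s2,1,left)
state=s2 head=-3 tape=_2[1]1221211   (s2,1)→(s0,2,right)
state=s0 head=-2 tape=_22[1]221211   (s0,1)→(s3,2,left)
state=s3 head=-3 tape=_2[2]2221211   (s3,2)→(s2,1,left)
state=s2 head=-4 tape=_[2]12221211   (s2,2)→(s1,_,left)
state=s1 head=-5 tape=[_]_12221211   (s1,_)→(s1,2,right)
state=s1 head=-4 tape=2[_]12221211   (s1,_)→(s1,2,right)
state=s1 head=-3 tape=22[1]2221211   (s1,1)→(s3,2,right)
state=s3 head=-2 tape=222[2]221211
After 30 steps: state s3, head at -2, tape 2222221211.

state s3, head at -2, tape 2222221211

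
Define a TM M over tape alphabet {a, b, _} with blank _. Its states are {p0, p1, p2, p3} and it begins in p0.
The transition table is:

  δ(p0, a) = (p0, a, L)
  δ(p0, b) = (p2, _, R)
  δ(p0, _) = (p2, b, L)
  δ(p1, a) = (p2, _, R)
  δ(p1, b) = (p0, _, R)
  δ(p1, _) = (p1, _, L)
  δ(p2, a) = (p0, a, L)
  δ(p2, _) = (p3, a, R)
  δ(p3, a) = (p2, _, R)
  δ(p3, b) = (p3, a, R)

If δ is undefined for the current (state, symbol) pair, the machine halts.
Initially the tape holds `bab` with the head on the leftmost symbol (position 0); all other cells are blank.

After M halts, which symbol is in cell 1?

_

p0 | _[b]ab   read b → write _, move R, go to p2
p2 | __[a]b   read a → write a, move L, go to p0
p0 | _[_]ab   read _ → write b, move L, go to p2
p2 | [_]bab   read _ → write a, move R, go to p3
p3 | a[b]ab   read b → write a, move R, go to p3
p3 | aa[a]b   read a → write _, move R, go to p2
p2 | aa_[b]
Cell 1 holds _ when M halts.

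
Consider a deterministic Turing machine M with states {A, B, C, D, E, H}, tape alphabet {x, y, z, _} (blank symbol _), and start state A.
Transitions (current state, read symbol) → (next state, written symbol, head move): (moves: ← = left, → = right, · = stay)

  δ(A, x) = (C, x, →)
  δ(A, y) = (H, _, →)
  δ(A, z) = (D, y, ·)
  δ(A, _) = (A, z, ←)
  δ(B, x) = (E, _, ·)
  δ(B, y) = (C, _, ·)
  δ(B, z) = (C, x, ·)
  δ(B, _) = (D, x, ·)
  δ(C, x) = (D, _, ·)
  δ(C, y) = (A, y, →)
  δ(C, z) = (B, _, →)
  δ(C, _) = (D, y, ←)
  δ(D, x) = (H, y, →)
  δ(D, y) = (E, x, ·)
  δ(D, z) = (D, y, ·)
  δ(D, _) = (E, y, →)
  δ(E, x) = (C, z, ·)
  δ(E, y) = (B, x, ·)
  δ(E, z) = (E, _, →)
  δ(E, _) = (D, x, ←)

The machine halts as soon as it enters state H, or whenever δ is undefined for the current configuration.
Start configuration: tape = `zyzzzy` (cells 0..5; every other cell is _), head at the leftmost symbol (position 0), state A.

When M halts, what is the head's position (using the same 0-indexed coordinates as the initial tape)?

A | [z]yzzzy__   read z → write y, move ·, go to D
D | [y]yzzzy__   read y → write x, move ·, go to E
E | [x]yzzzy__   read x → write z, move ·, go to C
C | [z]yzzzy__   read z → write _, move →, go to B
B | _[y]zzzy__   read y → write _, move ·, go to C
C | _[_]zzzy__   read _ → write y, move ←, go to D
D | [_]yzzzy__   read _ → write y, move →, go to E
E | y[y]zzzy__   read y → write x, move ·, go to B
B | y[x]zzzy__   read x → write _, move ·, go to E
E | y[_]zzzy__   read _ → write x, move ←, go to D
D | [y]xzzzy__   read y → write x, move ·, go to E
E | [x]xzzzy__   read x → write z, move ·, go to C
C | [z]xzzzy__   read z → write _, move →, go to B
B | _[x]zzzy__   read x → write _, move ·, go to E
E | _[_]zzzy__   read _ → write x, move ←, go to D
D | [_]xzzzy__   read _ → write y, move →, go to E
E | y[x]zzzy__   read x → write z, move ·, go to C
C | y[z]zzzy__   read z → write _, move →, go to B
B | y_[z]zzy__   read z → write x, move ·, go to C
C | y_[x]zzy__   read x → write _, move ·, go to D
D | y_[_]zzy__   read _ → write y, move →, go to E
E | y_y[z]zy__   read z → write _, move →, go to E
E | y_y_[z]y__   read z → write _, move →, go to E
E | y_y__[y]__   read y → write x, move ·, go to B
B | y_y__[x]__   read x → write _, move ·, go to E
E | y_y__[_]__   read _ → write x, move ←, go to D
D | y_y_[_]x__   read _ → write y, move →, go to E
E | y_y_y[x]__   read x → write z, move ·, go to C
C | y_y_y[z]__   read z → write _, move →, go to B
B | y_y_y_[_]_   read _ → write x, move ·, go to D
D | y_y_y_[x]_   read x → write y, move →, go to H
H | y_y_y_y[_]
At halt the head is at cell 7.

7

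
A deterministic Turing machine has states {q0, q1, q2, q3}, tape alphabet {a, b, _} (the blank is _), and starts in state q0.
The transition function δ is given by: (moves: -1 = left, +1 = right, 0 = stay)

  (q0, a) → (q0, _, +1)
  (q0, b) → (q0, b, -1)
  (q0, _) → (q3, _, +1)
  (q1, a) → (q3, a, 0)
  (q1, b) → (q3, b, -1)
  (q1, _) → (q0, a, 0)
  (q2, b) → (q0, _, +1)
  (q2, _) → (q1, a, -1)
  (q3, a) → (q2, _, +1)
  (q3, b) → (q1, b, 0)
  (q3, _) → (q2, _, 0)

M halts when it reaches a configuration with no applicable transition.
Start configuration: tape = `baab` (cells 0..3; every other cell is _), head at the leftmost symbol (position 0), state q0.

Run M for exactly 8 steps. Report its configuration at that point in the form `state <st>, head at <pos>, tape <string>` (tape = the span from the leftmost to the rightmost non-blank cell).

state q0, head at -1, tape abaab

q0 | __[b]aab   read b → write b, move -1, go to q0
q0 | _[_]baab   read _ → write _, move +1, go to q3
q3 | __[b]aab   read b → write b, move 0, go to q1
q1 | __[b]aab   read b → write b, move -1, go to q3
q3 | _[_]baab   read _ → write _, move 0, go to q2
q2 | _[_]baab   read _ → write a, move -1, go to q1
q1 | [_]abaab   read _ → write a, move 0, go to q0
q0 | [a]abaab   read a → write _, move +1, go to q0
q0 | _[a]baab
After 8 steps: state q0, head at -1, tape abaab.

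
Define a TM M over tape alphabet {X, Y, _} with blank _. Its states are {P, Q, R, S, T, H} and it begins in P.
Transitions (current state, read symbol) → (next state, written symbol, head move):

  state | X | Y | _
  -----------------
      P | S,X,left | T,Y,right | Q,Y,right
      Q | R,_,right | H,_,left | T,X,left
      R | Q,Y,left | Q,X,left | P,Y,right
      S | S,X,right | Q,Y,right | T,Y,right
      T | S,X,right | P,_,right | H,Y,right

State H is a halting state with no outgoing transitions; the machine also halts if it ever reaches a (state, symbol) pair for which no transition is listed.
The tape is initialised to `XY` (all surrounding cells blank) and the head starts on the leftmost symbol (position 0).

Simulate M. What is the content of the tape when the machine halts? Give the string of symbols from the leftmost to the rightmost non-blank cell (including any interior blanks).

state=P head=0 tape=_[X]Y____   (P,X)→(S,X,left)
state=S head=-1 tape=[_]XY____   (S,_)→(T,Y,right)
state=T head=0 tape=Y[X]Y____   (T,X)→(S,X,right)
state=S head=1 tape=YX[Y]____   (S,Y)→(Q,Y,right)
state=Q head=2 tape=YXY[_]___   (Q,_)→(T,X,left)
state=T head=1 tape=YX[Y]X___   (T,Y)→(P,_,right)
state=P head=2 tape=YX_[X]___   (P,X)→(S,X,left)
state=S head=1 tape=YX[_]X___   (S,_)→(T,Y,right)
state=T head=2 tape=YXY[X]___   (T,X)→(S,X,right)
state=S head=3 tape=YXYX[_]__   (S,_)→(T,Y,right)
state=T head=4 tape=YXYXY[_]_   (T,_)→(H,Y,right)
state=H head=5 tape=YXYXYY[_]
The non-blank tape span at halt is YXYXYY.

YXYXYY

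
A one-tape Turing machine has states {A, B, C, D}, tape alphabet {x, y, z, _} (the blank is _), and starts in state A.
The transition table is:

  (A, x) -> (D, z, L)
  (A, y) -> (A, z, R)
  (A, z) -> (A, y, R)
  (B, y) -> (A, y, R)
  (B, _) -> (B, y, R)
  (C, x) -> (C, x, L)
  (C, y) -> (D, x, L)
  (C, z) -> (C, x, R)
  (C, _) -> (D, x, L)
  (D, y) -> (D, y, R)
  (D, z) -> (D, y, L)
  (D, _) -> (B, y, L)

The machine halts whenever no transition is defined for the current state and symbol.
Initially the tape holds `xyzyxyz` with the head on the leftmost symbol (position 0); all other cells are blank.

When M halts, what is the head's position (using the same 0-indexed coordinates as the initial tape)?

state=A head=0 tape=__[x]yzyxyz__   (A,x)→(D,z,L)
state=D head=-1 tape=_[_]zyzyxyz__   (D,_)→(B,y,L)
state=B head=-2 tape=[_]yzyzyxyz__   (B,_)→(B,y,R)
state=B head=-1 tape=y[y]zyzyxyz__   (B,y)→(A,y,R)
state=A head=0 tape=yy[z]yzyxyz__   (A,z)→(A,y,R)
state=A head=1 tape=yyy[y]zyxyz__   (A,y)→(A,z,R)
state=A head=2 tape=yyyz[z]yxyz__   (A,z)→(A,y,R)
state=A head=3 tape=yyyzy[y]xyz__   (A,y)→(A,z,R)
state=A head=4 tape=yyyzyz[x]yz__   (A,x)→(D,z,L)
state=D head=3 tape=yyyzy[z]zyz__   (D,z)→(D,y,L)
state=D head=2 tape=yyyz[y]yzyz__   (D,y)→(D,y,R)
state=D head=3 tape=yyyzy[y]zyz__   (D,y)→(D,y,R)
state=D head=4 tape=yyyzyy[z]yz__   (D,z)→(D,y,L)
state=D head=3 tape=yyyzy[y]yyz__   (D,y)→(D,y,R)
state=D head=4 tape=yyyzyy[y]yz__   (D,y)→(D,y,R)
state=D head=5 tape=yyyzyyy[y]z__   (D,y)→(D,y,R)
state=D head=6 tape=yyyzyyyy[z]__   (D,z)→(D,y,L)
state=D head=5 tape=yyyzyyy[y]y__   (D,y)→(D,y,R)
state=D head=6 tape=yyyzyyyy[y]__   (D,y)→(D,y,R)
state=D head=7 tape=yyyzyyyyy[_]_   (D,_)→(B,y,L)
state=B head=6 tape=yyyzyyyy[y]y_   (B,y)→(A,y,R)
state=A head=7 tape=yyyzyyyyy[y]_   (A,y)→(A,z,R)
state=A head=8 tape=yyyzyyyyyz[_]
At halt the head is at cell 8.

8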